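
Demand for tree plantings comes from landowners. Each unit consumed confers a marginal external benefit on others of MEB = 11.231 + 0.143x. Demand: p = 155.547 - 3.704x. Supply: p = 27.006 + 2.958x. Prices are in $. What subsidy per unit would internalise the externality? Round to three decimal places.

subsidy = $14.297 per unit

Social marginal benefit = demand + MEB = 166.778 - 3.561x.
Set SMB = MC: 166.778 - 3.561x = 27.006 + 2.958x → x* = 21.4407.
The Pigouvian subsidy equals MEB at x*: 11.231 + 0.143×21.4407 = 14.2970.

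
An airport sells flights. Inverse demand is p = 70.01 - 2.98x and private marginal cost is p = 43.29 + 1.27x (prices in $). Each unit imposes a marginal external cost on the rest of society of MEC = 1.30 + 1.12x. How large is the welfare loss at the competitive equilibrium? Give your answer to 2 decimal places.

DWL = $6.48

Market equilibrium (private): 43.29 + 1.27x = 70.01 - 2.98x → x_m = 6.2871.
Social marginal cost = private MC + MEC = 44.59 + 2.39x.
Set SMC = demand: 44.59 + 2.39x = 70.01 - 2.98x → x* = 4.7337.
Height of the DWL triangle at x_m is SMC(x_m) − demand(x_m) = MEC(x_m) = 8.3415.
DWL = ½ × 1.5534 × 8.3415 = 6.4788.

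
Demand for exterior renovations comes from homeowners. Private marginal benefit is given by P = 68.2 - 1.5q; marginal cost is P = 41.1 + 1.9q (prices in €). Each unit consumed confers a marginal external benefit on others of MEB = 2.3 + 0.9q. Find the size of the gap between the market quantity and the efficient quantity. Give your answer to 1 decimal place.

3.8 units

Market equilibrium (private): 41.1 + 1.9q = 68.2 - 1.5q → q_m = 7.9706.
Social marginal benefit = demand + MEB = 70.5 - 0.6q.
Set SMB = MC: 70.5 - 0.6q = 41.1 + 1.9q → q* = 11.7600.
Gap = |7.9706 − 11.7600| = 3.7894.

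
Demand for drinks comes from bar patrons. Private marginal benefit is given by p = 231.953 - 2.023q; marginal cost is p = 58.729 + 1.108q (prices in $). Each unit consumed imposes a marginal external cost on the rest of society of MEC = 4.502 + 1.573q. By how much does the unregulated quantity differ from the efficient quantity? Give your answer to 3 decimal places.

Market equilibrium (private): 58.729 + 1.108q = 231.953 - 2.023q → q_m = 55.3255.
Social marginal benefit = demand − MEC = 227.451 - 3.596q.
Set SMB = MC: 227.451 - 3.596q = 58.729 + 1.108q → q* = 35.8678.
Gap = |55.3255 − 35.8678| = 19.4577.

19.458 units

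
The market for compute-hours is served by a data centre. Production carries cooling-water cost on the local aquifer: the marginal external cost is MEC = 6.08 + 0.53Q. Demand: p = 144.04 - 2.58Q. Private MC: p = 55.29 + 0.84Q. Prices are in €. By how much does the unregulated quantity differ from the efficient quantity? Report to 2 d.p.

Market equilibrium (private): 55.29 + 0.84Q = 144.04 - 2.58Q → Q_m = 25.9503.
Social marginal cost = private MC + MEC = 61.37 + 1.37Q.
Set SMC = demand: 61.37 + 1.37Q = 144.04 - 2.58Q → Q* = 20.9291.
Gap = |25.9503 − 20.9291| = 5.0212.

5.02 units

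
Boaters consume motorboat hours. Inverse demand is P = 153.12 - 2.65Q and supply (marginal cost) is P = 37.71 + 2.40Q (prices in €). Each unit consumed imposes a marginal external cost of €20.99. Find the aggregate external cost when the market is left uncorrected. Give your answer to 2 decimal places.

€479.69

Market equilibrium (private): 37.71 + 2.40Q = 153.12 - 2.65Q → Q_m = 22.8535.
Total external cost = MEC × Q_m = 20.99 × 22.8535 = 479.6950.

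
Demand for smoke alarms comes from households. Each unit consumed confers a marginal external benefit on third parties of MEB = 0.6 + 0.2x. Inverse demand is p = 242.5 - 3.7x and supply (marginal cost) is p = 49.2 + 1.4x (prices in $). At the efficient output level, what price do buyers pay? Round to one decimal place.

Social marginal benefit = demand + MEB = 243.1 - 3.5x.
Set SMB = MC: 243.1 - 3.5x = 49.2 + 1.4x → x* = 39.5714.
Consumer price on the demand curve at x*: 242.5 − 3.7×39.5714 = 96.0858.

P = $96.1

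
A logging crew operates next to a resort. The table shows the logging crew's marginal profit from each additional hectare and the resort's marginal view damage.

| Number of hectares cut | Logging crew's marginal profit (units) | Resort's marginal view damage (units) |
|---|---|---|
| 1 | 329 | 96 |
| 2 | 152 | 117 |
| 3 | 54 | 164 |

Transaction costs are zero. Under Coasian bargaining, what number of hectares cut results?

Bargaining reaches the level where marginal profit last exceeds marginal view damage.
That holds through level 2 (152 ≥ 117) but not at 3 (54 < 164).

2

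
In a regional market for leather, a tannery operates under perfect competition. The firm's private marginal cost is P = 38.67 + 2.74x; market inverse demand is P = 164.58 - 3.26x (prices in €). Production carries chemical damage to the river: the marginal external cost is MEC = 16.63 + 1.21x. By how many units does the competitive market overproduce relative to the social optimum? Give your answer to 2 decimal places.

5.83 units

Market equilibrium (private): 38.67 + 2.74x = 164.58 - 3.26x → x_m = 20.9850.
Social marginal cost = private MC + MEC = 55.30 + 3.95x.
Set SMC = demand: 55.30 + 3.95x = 164.58 - 3.26x → x* = 15.1567.
Gap = |20.9850 − 15.1567| = 5.8283.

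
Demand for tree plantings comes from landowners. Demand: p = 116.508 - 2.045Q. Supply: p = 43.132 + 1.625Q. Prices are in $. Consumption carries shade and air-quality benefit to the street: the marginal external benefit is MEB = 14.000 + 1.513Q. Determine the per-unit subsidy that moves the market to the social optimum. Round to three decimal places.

Social marginal benefit = demand + MEB = 130.508 - 0.532Q.
Set SMB = MC: 130.508 - 0.532Q = 43.132 + 1.625Q → Q* = 40.5081.
The Pigouvian subsidy equals MEB at Q*: 14.000 + 1.513×40.5081 = 75.2888.

subsidy = $75.289 per unit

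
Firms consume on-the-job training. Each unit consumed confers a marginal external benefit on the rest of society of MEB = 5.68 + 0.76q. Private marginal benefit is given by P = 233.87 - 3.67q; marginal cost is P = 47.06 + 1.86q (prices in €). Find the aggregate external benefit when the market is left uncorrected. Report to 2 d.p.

Market equilibrium (private): 47.06 + 1.86q = 233.87 - 3.67q → q_m = 33.7812.
Total external benefit = ∫₀^{q_m} (5.68 + 0.76q) dq = 5.68×33.7812 + ½×0.76×33.7812² = 625.5216.

€625.52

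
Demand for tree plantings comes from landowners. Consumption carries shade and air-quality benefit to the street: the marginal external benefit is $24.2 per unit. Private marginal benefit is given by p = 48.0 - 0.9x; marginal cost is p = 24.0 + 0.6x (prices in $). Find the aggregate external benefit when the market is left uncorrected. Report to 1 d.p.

$387.2

Market equilibrium (private): 24.0 + 0.6x = 48.0 - 0.9x → x_m = 16.0000.
Total external benefit = MEB × x_m = 24.2 × 16.0000 = 387.2000.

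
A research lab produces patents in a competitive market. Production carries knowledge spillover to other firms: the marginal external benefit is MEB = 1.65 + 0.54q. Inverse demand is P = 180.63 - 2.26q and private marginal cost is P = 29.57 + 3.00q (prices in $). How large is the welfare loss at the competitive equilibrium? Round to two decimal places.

Market equilibrium (private): 29.57 + 3.00q = 180.63 - 2.26q → q_m = 28.7186.
Social marginal cost = private MC − MEB = 27.92 + 2.46q.
Set SMC = demand: 27.92 + 2.46q = 180.63 - 2.26q → q* = 32.3538.
The welfare-loss triangle has base |q_m − q*| and height MEB(q_m) (the vertical gap between SMC and demand is zero at q* and MEB at q_m).
DWL = ½ × 3.6352 × 17.1581 = 31.1866.

DWL = $31.19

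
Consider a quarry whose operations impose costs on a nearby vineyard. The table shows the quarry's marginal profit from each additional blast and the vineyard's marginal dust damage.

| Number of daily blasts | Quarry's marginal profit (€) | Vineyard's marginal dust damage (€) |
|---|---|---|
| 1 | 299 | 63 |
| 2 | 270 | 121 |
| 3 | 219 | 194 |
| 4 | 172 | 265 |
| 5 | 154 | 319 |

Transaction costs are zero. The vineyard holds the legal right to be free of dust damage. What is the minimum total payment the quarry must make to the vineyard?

Efficient level: marginal profit ≥ marginal dust damage through level 3, so k* = 3.
With the vineyard holding the right, the quarry must at least compensate total damage at k*: 63 + 121 + 194 = 378.

€378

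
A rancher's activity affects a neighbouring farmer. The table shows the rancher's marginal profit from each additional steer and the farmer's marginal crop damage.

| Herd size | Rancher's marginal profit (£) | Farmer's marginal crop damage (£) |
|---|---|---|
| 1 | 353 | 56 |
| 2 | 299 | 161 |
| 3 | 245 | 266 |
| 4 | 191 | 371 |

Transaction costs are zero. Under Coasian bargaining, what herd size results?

Bargaining reaches the level where marginal profit last exceeds marginal crop damage.
That holds through level 2 (299 ≥ 161) but not at 3 (245 < 266).

2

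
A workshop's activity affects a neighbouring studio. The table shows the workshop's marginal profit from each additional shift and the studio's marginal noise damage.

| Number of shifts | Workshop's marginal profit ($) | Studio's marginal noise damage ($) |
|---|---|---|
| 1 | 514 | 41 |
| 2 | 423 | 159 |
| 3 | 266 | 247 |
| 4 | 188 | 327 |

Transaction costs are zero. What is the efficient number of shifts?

Bargaining reaches the level where marginal profit last exceeds marginal noise damage.
That holds through level 3 (266 ≥ 247) but not at 4 (188 < 327).

3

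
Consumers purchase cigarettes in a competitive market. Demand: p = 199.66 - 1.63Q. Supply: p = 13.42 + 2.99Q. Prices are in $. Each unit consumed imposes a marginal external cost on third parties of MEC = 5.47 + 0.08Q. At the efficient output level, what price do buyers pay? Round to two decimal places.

Social marginal benefit = demand − MEC = 194.19 - 1.71Q.
Set SMB = MC: 194.19 - 1.71Q = 13.42 + 2.99Q → Q* = 38.4617.
Consumer price on the demand curve at Q*: 199.66 − 1.63×38.4617 = 136.9674.

P = $136.97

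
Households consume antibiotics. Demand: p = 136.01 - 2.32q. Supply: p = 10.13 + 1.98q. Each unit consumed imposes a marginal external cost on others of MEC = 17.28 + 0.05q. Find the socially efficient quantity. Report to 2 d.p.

Social marginal benefit = demand − MEC = 118.73 - 2.37q.
Set SMB = MC: 118.73 - 2.37q = 10.13 + 1.98q → q* = 24.9655.

q* = 24.97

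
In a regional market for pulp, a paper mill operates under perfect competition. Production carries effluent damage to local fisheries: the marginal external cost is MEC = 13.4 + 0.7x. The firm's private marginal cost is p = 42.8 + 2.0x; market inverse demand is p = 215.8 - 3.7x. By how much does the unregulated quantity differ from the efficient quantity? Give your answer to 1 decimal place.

Market equilibrium (private): 42.8 + 2.0x = 215.8 - 3.7x → x_m = 30.3509.
Social marginal cost = private MC + MEC = 56.2 + 2.7x.
Set SMC = demand: 56.2 + 2.7x = 215.8 - 3.7x → x* = 24.9375.
Gap = |30.3509 − 24.9375| = 5.4134.

5.4 units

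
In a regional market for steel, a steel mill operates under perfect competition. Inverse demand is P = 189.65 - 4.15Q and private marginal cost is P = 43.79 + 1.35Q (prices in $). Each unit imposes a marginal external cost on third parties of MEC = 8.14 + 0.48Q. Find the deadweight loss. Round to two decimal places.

Market equilibrium (private): 43.79 + 1.35Q = 189.65 - 4.15Q → Q_m = 26.5200.
Social marginal cost = private MC + MEC = 51.93 + 1.83Q.
Set SMC = demand: 51.93 + 1.83Q = 189.65 - 4.15Q → Q* = 23.0301.
Between Q* and Q_m the wedge SMC − demand runs linearly from 0 to MEC(Q_m), so the loss is a triangle.
DWL = ½ × 3.4899 × 20.8696 = 36.4164.

DWL = $36.42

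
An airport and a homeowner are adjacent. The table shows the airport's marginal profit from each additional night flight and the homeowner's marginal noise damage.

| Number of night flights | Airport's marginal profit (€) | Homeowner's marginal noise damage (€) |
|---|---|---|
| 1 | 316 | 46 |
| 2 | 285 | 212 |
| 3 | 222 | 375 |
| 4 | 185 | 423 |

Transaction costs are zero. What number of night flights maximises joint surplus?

2

Bargaining reaches the level where marginal profit last exceeds marginal noise damage.
That holds through level 2 (285 ≥ 212) but not at 3 (222 < 375).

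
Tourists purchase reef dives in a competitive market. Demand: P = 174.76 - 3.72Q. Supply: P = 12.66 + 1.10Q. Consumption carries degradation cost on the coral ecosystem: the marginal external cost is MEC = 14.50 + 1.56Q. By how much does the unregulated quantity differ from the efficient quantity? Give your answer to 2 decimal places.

10.50 units

Market equilibrium (private): 12.66 + 1.10Q = 174.76 - 3.72Q → Q_m = 33.6307.
Social marginal benefit = demand − MEC = 160.26 - 5.28Q.
Set SMB = MC: 160.26 - 5.28Q = 12.66 + 1.10Q → Q* = 23.1348.
Gap = |33.6307 − 23.1348| = 10.4959.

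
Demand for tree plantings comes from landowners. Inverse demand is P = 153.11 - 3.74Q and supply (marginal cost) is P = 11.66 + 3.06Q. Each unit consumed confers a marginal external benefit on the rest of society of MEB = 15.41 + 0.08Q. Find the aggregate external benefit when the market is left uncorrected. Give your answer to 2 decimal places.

Market equilibrium (private): 11.66 + 3.06Q = 153.11 - 3.74Q → Q_m = 20.8015.
Total external benefit = ∫₀^{Q_m} (15.41 + 0.08Q) dQ = 15.41×20.8015 + ½×0.08×20.8015² = 337.8592.

337.86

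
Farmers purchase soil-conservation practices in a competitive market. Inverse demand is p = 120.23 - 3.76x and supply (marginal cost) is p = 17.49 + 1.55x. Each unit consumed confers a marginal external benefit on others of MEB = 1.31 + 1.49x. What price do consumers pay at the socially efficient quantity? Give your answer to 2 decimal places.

Social marginal benefit = demand + MEB = 121.54 - 2.27x.
Set SMB = MC: 121.54 - 2.27x = 17.49 + 1.55x → x* = 27.2382.
Consumer price on the demand curve at x*: 120.23 − 3.76×27.2382 = 17.8144.

P = 17.81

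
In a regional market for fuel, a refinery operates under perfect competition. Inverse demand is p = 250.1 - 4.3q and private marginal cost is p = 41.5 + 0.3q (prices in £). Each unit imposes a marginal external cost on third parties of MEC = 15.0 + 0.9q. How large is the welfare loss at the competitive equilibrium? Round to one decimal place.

Market equilibrium (private): 41.5 + 0.3q = 250.1 - 4.3q → q_m = 45.3478.
Social marginal cost = private MC + MEC = 56.5 + 1.2q.
Set SMC = demand: 56.5 + 1.2q = 250.1 - 4.3q → q* = 35.2000.
The loss is the area between SMC and demand from q* to q_m; with linear curves that's a triangle of height MEC(q_m).
DWL = ½ × 10.1478 × 55.8130 = 283.1896.

DWL = £283.2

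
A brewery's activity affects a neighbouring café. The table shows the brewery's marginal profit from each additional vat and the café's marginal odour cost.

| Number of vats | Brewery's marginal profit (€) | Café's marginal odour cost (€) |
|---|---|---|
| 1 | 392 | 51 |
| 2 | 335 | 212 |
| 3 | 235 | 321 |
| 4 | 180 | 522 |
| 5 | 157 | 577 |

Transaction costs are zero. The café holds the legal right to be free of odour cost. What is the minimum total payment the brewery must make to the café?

€263

Efficient level: marginal profit ≥ marginal odour cost through level 2, so k* = 2.
With the café holding the right, the brewery must at least compensate total damage at k*: 51 + 212 = 263.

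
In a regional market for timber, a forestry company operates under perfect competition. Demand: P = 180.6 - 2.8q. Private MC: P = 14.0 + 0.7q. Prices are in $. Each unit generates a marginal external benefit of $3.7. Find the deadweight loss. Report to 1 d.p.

DWL = $2.0

Market equilibrium (private): 14.0 + 0.7q = 180.6 - 2.8q → q_m = 47.6000.
Social marginal cost = private MC − MEB = 10.3 + 0.7q.
Set SMC = demand: 10.3 + 0.7q = 180.6 - 2.8q → q* = 48.6571.
Height of the DWL triangle at q_m is demand(q_m) − SMC(q_m) = MEB(q_m) = 3.7000.
DWL = ½ × 1.0571 × 3.7000 = 1.9556.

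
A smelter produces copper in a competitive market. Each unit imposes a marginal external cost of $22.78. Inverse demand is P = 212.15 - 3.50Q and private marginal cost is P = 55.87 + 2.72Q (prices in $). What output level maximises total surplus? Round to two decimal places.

Social marginal cost = private MC + MEC = 78.65 + 2.72Q.
Set SMC = demand: 78.65 + 2.72Q = 212.15 - 3.50Q → Q* = 21.4630.

Q* = 21.46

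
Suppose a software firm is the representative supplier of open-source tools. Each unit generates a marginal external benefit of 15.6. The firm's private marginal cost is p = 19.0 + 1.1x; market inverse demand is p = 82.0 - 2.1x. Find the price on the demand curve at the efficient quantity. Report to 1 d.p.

Social marginal cost = private MC − MEB = 3.4 + 1.1x.
Set SMC = demand: 3.4 + 1.1x = 82.0 - 2.1x → x* = 24.5625.
Consumer price on the demand curve at x*: 82.0 − 2.1×24.5625 = 30.4188.

P = 30.4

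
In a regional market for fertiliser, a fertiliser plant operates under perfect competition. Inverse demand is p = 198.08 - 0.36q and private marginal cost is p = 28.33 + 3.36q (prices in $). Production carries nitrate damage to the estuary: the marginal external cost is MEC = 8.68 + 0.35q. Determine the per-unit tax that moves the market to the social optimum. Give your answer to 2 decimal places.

tax = $22.53 per unit

Social marginal cost = private MC + MEC = 37.01 + 3.71q.
Set SMC = demand: 37.01 + 3.71q = 198.08 - 0.36q → q* = 39.5749.
The Pigouvian tax equals MEC at q*: 8.68 + 0.35×39.5749 = 22.5312.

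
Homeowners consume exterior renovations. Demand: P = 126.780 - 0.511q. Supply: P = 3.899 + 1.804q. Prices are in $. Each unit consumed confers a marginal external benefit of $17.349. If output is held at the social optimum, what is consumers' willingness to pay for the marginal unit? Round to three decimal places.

P = $95.826

Social marginal benefit = demand + MEB = 144.129 - 0.511q.
Set SMB = MC: 144.129 - 0.511q = 3.899 + 1.804q → q* = 60.5745.
Consumer price on the demand curve at q*: 126.780 − 0.511×60.5745 = 95.8264.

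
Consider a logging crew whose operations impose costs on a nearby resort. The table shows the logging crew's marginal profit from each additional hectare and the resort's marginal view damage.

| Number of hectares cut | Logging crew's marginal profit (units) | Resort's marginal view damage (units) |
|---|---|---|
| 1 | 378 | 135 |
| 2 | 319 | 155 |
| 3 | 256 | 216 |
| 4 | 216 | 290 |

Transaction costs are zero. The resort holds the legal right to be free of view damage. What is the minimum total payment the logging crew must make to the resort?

Efficient level: marginal profit ≥ marginal view damage through level 3, so k* = 3.
With the resort holding the right, the logging crew must at least compensate total damage at k*: 135 + 155 + 216 = 506.

506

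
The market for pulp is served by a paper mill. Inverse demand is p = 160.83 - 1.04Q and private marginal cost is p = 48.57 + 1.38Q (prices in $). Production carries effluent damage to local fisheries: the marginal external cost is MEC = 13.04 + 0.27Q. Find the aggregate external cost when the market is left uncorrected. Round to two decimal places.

Market equilibrium (private): 48.57 + 1.38Q = 160.83 - 1.04Q → Q_m = 46.3884.
Total external cost = ∫₀^{Q_m} (13.04 + 0.27Q) dQ = 13.04×46.3884 + ½×0.27×46.3884² = 895.4090.

$895.41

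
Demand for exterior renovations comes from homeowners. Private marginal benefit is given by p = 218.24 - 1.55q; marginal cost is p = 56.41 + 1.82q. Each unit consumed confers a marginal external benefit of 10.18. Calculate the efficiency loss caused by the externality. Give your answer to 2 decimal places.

Market equilibrium (private): 56.41 + 1.82q = 218.24 - 1.55q → q_m = 48.0208.
Social marginal benefit = demand + MEB = 228.42 - 1.55q.
Set SMB = MC: 228.42 - 1.55q = 56.41 + 1.82q → q* = 51.0415.
The welfare-loss triangle has base |q_m − q*| and height MEB(q_m) (the vertical gap between SMB and MC is zero at q* and MEB at q_m).
DWL = ½ × 3.0207 × 10.1800 = 15.3754.

DWL = 15.38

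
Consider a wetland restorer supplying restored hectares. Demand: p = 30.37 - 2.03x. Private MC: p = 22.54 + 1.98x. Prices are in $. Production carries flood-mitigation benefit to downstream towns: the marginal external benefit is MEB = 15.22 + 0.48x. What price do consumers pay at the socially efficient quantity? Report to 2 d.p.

P = $17.11

Social marginal cost = private MC − MEB = 7.32 + 1.50x.
Set SMC = demand: 7.32 + 1.50x = 30.37 - 2.03x → x* = 6.5297.
Consumer price on the demand curve at x*: 30.37 − 2.03×6.5297 = 17.1147.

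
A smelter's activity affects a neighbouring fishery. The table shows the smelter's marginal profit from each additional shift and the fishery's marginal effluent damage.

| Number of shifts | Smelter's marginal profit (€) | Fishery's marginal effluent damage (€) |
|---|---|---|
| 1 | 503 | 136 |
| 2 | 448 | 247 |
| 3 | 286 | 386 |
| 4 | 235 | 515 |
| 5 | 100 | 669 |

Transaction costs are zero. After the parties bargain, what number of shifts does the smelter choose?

Bargaining reaches the level where marginal profit last exceeds marginal effluent damage.
That holds through level 2 (448 ≥ 247) but not at 3 (286 < 386).

2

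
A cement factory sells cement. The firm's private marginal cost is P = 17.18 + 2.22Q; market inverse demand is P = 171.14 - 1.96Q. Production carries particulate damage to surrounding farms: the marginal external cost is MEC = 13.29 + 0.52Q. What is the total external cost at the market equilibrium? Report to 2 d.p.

842.23

Market equilibrium (private): 17.18 + 2.22Q = 171.14 - 1.96Q → Q_m = 36.8325.
Total external cost = ∫₀^{Q_m} (13.29 + 0.52Q) dQ = 13.29×36.8325 + ½×0.52×36.8325² = 842.2285.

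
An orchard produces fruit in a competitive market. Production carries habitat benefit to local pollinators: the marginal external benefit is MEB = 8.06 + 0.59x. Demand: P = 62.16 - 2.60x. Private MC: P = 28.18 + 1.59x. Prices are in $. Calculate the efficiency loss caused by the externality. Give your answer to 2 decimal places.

Market equilibrium (private): 28.18 + 1.59x = 62.16 - 2.60x → x_m = 8.1098.
Social marginal cost = private MC − MEB = 20.12 + x.
Set SMC = demand: 20.12 + x = 62.16 - 2.60x → x* = 11.6778.
The loss is the area between SMC and demand from x* to x_m; with linear curves that's a triangle of height MEB(x_m).
DWL = ½ × 3.5680 × 12.8448 = 22.9151.

DWL = $22.92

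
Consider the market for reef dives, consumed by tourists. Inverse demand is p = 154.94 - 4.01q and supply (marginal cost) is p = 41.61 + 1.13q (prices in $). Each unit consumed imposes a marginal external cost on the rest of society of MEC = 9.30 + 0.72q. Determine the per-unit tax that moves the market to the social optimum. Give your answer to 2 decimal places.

Social marginal benefit = demand − MEC = 145.64 - 4.73q.
Set SMB = MC: 145.64 - 4.73q = 41.61 + 1.13q → q* = 17.7526.
The Pigouvian tax equals MEC at q*: 9.30 + 0.72×17.7526 = 22.0819.

tax = $22.08 per unit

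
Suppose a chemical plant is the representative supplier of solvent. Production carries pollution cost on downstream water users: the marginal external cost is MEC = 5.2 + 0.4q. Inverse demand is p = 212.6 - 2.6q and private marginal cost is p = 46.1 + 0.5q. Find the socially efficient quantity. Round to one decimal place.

q* = 46.1

Social marginal cost = private MC + MEC = 51.3 + 0.9q.
Set SMC = demand: 51.3 + 0.9q = 212.6 - 2.6q → q* = 46.0857.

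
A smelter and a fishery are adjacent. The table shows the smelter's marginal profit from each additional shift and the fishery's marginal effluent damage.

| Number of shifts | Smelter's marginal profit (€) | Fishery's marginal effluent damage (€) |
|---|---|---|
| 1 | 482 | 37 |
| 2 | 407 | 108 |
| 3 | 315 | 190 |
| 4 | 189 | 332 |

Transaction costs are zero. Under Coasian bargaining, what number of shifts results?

Bargaining reaches the level where marginal profit last exceeds marginal effluent damage.
That holds through level 3 (315 ≥ 190) but not at 4 (189 < 332).

3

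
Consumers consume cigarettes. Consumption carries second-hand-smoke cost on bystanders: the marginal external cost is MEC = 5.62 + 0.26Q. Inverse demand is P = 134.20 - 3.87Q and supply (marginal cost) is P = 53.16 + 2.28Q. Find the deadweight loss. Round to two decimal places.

Market equilibrium (private): 53.16 + 2.28Q = 134.20 - 3.87Q → Q_m = 13.1772.
Social marginal benefit = demand − MEC = 128.58 - 4.13Q.
Set SMB = MC: 128.58 - 4.13Q = 53.16 + 2.28Q → Q* = 11.7660.
Height of the DWL triangle at Q_m is MC(Q_m) − SMB(Q_m) = MEC(Q_m) = 9.0461.
DWL = ½ × 1.4112 × 9.0461 = 6.3829.

DWL = 6.38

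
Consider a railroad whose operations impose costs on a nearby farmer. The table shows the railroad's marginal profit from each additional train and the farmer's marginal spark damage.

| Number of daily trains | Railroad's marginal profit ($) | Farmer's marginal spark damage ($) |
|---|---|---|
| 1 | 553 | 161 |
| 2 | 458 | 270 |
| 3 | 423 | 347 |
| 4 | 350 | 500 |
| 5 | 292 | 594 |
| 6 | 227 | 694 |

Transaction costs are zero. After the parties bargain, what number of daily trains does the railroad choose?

Bargaining reaches the level where marginal profit last exceeds marginal spark damage.
That holds through level 3 (423 ≥ 347) but not at 4 (350 < 500).

3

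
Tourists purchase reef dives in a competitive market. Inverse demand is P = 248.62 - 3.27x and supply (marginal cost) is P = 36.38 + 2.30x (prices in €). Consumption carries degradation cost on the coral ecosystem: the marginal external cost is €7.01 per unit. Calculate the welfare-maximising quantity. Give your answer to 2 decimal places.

x* = 36.85

Social marginal benefit = demand − MEC = 241.61 - 3.27x.
Set SMB = MC: 241.61 - 3.27x = 36.38 + 2.30x → x* = 36.8456.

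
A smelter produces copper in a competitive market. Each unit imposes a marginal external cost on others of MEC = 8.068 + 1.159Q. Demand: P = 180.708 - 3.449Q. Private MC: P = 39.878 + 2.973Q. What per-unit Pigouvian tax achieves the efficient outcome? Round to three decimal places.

Social marginal cost = private MC + MEC = 47.946 + 4.132Q.
Set SMC = demand: 47.946 + 4.132Q = 180.708 - 3.449Q → Q* = 17.5125.
The Pigouvian tax equals MEC at Q*: 8.068 + 1.159×17.5125 = 28.3650.

tax = 28.365 per unit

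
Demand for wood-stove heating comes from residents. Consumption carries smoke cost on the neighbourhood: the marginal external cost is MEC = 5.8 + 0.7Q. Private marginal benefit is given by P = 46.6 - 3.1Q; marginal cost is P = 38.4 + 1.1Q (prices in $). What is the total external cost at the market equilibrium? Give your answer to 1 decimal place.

Market equilibrium (private): 38.4 + 1.1Q = 46.6 - 3.1Q → Q_m = 1.9524.
Total external cost = ∫₀^{Q_m} (5.8 + 0.7Q) dQ = 5.8×1.9524 + ½×0.7×1.9524² = 12.6581.

$12.7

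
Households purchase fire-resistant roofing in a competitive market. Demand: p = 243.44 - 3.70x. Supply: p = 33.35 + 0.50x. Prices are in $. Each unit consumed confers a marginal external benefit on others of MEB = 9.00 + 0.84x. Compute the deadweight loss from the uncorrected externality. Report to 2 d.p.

DWL = $387.33

Market equilibrium (private): 33.35 + 0.50x = 243.44 - 3.70x → x_m = 50.0214.
Social marginal benefit = demand + MEB = 252.44 - 2.86x.
Set SMB = MC: 252.44 - 2.86x = 33.35 + 0.50x → x* = 65.2054.
Height of the DWL triangle at x_m is SMB(x_m) − MC(x_m) = MEB(x_m) = 51.0180.
DWL = ½ × 15.1840 × 51.0180 = 387.3287.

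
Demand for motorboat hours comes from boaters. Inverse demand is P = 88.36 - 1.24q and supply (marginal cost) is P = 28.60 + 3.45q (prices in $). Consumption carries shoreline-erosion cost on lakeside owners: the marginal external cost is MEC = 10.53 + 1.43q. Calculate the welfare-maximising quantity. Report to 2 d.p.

Social marginal benefit = demand − MEC = 77.83 - 2.67q.
Set SMB = MC: 77.83 - 2.67q = 28.60 + 3.45q → q* = 8.0441.

q* = 8.04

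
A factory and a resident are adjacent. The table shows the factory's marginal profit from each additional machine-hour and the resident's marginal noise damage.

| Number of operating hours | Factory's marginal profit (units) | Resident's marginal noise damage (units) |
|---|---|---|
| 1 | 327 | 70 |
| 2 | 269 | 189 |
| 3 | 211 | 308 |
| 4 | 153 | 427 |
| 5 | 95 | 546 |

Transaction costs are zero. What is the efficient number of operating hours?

2

Bargaining reaches the level where marginal profit last exceeds marginal noise damage.
That holds through level 2 (269 ≥ 189) but not at 3 (211 < 308).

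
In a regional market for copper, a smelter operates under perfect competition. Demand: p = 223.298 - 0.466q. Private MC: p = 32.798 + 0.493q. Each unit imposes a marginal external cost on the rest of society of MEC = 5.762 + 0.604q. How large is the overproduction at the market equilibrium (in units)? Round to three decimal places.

80.450 units

Market equilibrium (private): 32.798 + 0.493q = 223.298 - 0.466q → q_m = 198.6444.
Social marginal cost = private MC + MEC = 38.560 + 1.097q.
Set SMC = demand: 38.560 + 1.097q = 223.298 - 0.466q → q* = 118.1945.
Gap = |198.6444 − 118.1945| = 80.4499.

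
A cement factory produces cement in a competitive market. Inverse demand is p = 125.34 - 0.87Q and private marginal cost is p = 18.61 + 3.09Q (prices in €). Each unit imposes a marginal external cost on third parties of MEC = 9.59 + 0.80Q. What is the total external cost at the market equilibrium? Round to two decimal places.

Market equilibrium (private): 18.61 + 3.09Q = 125.34 - 0.87Q → Q_m = 26.9520.
Total external cost = ∫₀^{Q_m} (9.59 + 0.80Q) dQ = 9.59×26.9520 + ½×0.80×26.9520² = 549.0338.

€549.03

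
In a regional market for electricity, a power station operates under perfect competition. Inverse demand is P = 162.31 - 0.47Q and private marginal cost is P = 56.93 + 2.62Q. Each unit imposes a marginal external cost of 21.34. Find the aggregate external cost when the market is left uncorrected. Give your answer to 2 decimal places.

727.77

Market equilibrium (private): 56.93 + 2.62Q = 162.31 - 0.47Q → Q_m = 34.1036.
Total external cost = MEC × Q_m = 21.34 × 34.1036 = 727.7708.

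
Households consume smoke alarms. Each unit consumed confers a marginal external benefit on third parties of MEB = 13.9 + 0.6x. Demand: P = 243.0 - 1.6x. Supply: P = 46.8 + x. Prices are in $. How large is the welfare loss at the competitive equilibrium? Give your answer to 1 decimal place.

DWL = $875.5

Market equilibrium (private): 46.8 + x = 243.0 - 1.6x → x_m = 75.4615.
Social marginal benefit = demand + MEB = 256.9 - x.
Set SMB = MC: 256.9 - x = 46.8 + x → x* = 105.0500.
Between x* and x_m the wedge SMB − MC runs linearly from 0 to MEB(x_m), so the loss is a triangle.
DWL = ½ × 29.5885 × 59.1769 = 875.4779.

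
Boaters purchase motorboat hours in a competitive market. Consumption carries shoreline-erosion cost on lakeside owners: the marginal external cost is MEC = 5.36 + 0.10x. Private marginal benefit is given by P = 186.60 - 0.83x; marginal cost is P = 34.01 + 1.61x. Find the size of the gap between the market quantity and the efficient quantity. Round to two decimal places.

Market equilibrium (private): 34.01 + 1.61x = 186.60 - 0.83x → x_m = 62.5369.
Social marginal benefit = demand − MEC = 181.24 - 0.93x.
Set SMB = MC: 181.24 - 0.93x = 34.01 + 1.61x → x* = 57.9646.
Gap = |62.5369 − 57.9646| = 4.5723.

4.57 units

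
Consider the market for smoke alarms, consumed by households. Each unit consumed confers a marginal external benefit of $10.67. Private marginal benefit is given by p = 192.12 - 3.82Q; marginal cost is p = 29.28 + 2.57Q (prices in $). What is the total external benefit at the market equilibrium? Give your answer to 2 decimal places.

Market equilibrium (private): 29.28 + 2.57Q = 192.12 - 3.82Q → Q_m = 25.4836.
Total external benefit = MEB × Q_m = 10.67 × 25.4836 = 271.9100.

$271.91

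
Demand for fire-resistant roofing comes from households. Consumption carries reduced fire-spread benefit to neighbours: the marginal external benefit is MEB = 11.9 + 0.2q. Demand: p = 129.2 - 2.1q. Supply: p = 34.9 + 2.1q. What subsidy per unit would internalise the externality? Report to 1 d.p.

subsidy = 17.2 per unit

Social marginal benefit = demand + MEB = 141.1 - 1.9q.
Set SMB = MC: 141.1 - 1.9q = 34.9 + 2.1q → q* = 26.5500.
The Pigouvian subsidy equals MEB at q*: 11.9 + 0.2×26.5500 = 17.2100.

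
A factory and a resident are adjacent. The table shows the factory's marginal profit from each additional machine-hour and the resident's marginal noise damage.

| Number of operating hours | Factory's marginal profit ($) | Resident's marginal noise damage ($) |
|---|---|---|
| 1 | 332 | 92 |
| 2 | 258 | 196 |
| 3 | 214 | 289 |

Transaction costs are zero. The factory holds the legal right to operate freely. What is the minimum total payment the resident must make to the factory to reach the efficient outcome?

Left alone the factory would choose level 3 (marginal profit stays positive).
Efficient level: k* = 2 (marginal profit ≥ marginal noise damage through 2).
The resident must at least cover the factory's forgone profit from cutting 3→2: 214 = 214.

$214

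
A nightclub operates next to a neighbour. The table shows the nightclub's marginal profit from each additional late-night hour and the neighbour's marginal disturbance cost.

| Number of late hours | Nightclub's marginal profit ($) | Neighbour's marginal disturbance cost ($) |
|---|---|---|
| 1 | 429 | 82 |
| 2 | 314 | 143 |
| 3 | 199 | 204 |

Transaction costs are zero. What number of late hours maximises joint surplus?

Bargaining reaches the level where marginal profit last exceeds marginal disturbance cost.
That holds through level 2 (314 ≥ 143) but not at 3 (199 < 204).

2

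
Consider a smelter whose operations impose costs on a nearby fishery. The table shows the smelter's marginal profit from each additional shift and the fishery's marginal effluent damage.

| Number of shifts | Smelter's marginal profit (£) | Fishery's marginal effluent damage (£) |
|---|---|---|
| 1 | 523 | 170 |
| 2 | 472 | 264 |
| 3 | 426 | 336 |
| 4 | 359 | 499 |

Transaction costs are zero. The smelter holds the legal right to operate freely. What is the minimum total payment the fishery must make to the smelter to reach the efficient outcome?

£359

Left alone the smelter would choose level 4 (marginal profit stays positive).
Efficient level: k* = 3 (marginal profit ≥ marginal effluent damage through 3).
The fishery must at least cover the smelter's forgone profit from cutting 4→3: 359 = 359.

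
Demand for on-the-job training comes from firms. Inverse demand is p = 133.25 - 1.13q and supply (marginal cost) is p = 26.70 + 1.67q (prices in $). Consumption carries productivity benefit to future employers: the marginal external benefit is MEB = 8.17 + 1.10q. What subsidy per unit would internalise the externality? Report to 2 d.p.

Social marginal benefit = demand + MEB = 141.42 - 0.03q.
Set SMB = MC: 141.42 - 0.03q = 26.70 + 1.67q → q* = 67.4824.
The Pigouvian subsidy equals MEB at q*: 8.17 + 1.10×67.4824 = 82.4006.

subsidy = $82.40 per unit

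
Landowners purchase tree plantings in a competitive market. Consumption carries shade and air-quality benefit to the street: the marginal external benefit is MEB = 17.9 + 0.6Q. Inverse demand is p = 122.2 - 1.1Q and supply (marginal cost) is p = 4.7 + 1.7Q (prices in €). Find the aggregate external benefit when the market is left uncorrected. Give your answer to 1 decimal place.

€1279.5

Market equilibrium (private): 4.7 + 1.7Q = 122.2 - 1.1Q → Q_m = 41.9643.
Total external benefit = ∫₀^{Q_m} (17.9 + 0.6Q) dQ = 17.9×41.9643 + ½×0.6×41.9643² = 1279.4617.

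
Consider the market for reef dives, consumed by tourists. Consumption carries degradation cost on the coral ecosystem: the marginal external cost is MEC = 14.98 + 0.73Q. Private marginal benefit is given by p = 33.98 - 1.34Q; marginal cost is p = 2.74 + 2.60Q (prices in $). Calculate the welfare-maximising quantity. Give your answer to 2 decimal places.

Q* = 3.48

Social marginal benefit = demand − MEC = 19.00 - 2.07Q.
Set SMB = MC: 19.00 - 2.07Q = 2.74 + 2.60Q → Q* = 3.4818.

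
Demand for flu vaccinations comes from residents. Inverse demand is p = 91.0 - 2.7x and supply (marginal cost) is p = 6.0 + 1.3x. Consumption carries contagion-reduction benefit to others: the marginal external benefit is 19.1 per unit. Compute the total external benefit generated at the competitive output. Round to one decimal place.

Market equilibrium (private): 6.0 + 1.3x = 91.0 - 2.7x → x_m = 21.2500.
Total external benefit = MEB × x_m = 19.1 × 21.2500 = 405.8750.

405.9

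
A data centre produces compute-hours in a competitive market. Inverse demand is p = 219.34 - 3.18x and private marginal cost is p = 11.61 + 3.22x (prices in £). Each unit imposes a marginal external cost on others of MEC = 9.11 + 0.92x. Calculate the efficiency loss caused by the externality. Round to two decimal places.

Market equilibrium (private): 11.61 + 3.22x = 219.34 - 3.18x → x_m = 32.4578.
Social marginal cost = private MC + MEC = 20.72 + 4.14x.
Set SMC = demand: 20.72 + 4.14x = 219.34 - 3.18x → x* = 27.1339.
Height of the DWL triangle at x_m is SMC(x_m) − demand(x_m) = MEC(x_m) = 38.9712.
DWL = ½ × 5.3239 × 38.9712 = 103.7394.

DWL = £103.74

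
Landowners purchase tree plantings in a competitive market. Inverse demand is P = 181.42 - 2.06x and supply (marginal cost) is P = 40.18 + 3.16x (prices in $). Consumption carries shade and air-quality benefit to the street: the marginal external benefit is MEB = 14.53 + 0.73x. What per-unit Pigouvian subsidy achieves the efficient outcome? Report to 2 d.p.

subsidy = $39.86 per unit

Social marginal benefit = demand + MEB = 195.95 - 1.33x.
Set SMB = MC: 195.95 - 1.33x = 40.18 + 3.16x → x* = 34.6927.
The Pigouvian subsidy equals MEB at x*: 14.53 + 0.73×34.6927 = 39.8557.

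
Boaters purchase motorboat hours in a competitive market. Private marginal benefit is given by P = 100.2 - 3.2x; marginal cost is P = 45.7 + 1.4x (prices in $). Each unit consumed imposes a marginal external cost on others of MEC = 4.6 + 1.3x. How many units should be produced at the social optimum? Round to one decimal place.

x* = 8.5

Social marginal benefit = demand − MEC = 95.6 - 4.5x.
Set SMB = MC: 95.6 - 4.5x = 45.7 + 1.4x → x* = 8.4576.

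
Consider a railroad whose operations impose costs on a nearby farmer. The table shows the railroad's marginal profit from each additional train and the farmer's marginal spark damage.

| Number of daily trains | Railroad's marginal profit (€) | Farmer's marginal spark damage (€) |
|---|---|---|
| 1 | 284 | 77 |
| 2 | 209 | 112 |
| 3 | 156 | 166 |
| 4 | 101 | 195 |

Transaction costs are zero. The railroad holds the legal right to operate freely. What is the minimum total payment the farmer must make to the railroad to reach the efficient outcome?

€257

Left alone the railroad would choose level 4 (marginal profit stays positive).
Efficient level: k* = 2 (marginal profit ≥ marginal spark damage through 2).
The farmer must at least cover the railroad's forgone profit from cutting 4→2: 156 + 101 = 257.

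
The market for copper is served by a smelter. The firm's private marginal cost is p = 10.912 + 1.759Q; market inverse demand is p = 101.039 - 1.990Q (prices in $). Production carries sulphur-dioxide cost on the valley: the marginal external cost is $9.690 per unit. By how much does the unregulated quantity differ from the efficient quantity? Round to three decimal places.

Market equilibrium (private): 10.912 + 1.759Q = 101.039 - 1.990Q → Q_m = 24.0403.
Social marginal cost = private MC + MEC = 20.602 + 1.759Q.
Set SMC = demand: 20.602 + 1.759Q = 101.039 - 1.990Q → Q* = 21.4556.
Gap = |24.0403 − 21.4556| = 2.5847.

2.585 units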